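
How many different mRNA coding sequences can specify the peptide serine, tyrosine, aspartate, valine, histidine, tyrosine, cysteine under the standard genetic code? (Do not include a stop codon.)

768

Ser: 6 codons.
Tyr: 2 codons.
Asp: 2 codons.
Val: 4 codons.
His: 2 codons.
Tyr: 2 codons.
Cys: 2 codons.
6 × 2 × 2 × 4 × 2 × 2 × 2 = 768.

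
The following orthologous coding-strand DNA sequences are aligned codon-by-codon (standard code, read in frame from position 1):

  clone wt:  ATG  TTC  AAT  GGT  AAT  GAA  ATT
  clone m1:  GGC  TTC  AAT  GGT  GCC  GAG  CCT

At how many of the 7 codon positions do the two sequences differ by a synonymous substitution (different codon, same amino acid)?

1

Codon 1: ATG Met / GGC Gly — nonsynonymous.
Codon 2: TTC Phe / TTC Phe — identical.
Codon 3: AAT Asn / AAT Asn — identical.
Codon 4: GGT Gly / GGT Gly — identical.
Codon 5: AAT Asn / GCC Ala — nonsynonymous.
Codon 6: GAA Glu / GAG Glu — synonymous.
Codon 7: ATT Ile / CCT Pro — nonsynonymous.
Synonymous differences: 1.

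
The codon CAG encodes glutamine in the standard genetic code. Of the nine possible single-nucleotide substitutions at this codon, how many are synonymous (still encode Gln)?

Position 1: none → 0 synonymous.
Position 2: none → 0 synonymous.
Position 3: CAA → 1 synonymous.
Total: 0 + 0 + 1 = 1.

1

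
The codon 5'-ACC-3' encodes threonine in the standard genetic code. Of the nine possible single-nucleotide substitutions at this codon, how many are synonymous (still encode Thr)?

3

Position 1: none → 0 synonymous.
Position 2: none → 0 synonymous.
Position 3: ACU, ACA, ACG → 3 synonymous.
Total: 0 + 0 + 3 = 3.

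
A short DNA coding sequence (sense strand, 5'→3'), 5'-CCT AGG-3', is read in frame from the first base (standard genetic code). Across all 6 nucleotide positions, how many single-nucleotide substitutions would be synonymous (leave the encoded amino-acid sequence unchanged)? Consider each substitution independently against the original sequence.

5

Codon 1 (CCT, Pro): 3 synonymous substitutions.
Codon 2 (AGG, Arg): 2 synonymous substitutions.
Total: 3 + 2 = 5.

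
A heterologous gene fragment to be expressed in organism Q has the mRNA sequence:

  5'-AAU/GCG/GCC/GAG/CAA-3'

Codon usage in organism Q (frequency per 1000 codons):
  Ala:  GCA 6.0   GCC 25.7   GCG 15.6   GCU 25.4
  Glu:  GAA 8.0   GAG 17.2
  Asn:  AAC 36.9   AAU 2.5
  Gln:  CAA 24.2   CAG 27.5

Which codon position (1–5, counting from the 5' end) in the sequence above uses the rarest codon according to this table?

Codon 1 AAU (Asn): 2.5 per 1000.
Codon 2 GCG (Ala): 15.6 per 1000.
Codon 3 GCC (Ala): 25.7 per 1000.
Codon 4 GAG (Glu): 17.2 per 1000.
Codon 5 CAA (Gln): 24.2 per 1000.
Lowest frequency is 2.5 at codon 1.

1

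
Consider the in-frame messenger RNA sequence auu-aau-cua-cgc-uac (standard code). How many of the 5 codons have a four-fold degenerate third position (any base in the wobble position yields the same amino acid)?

2

Codon 1 AUU (Ile): third position 3-fold.
Codon 2 AAU (Asn): third position 2-fold.
Codon 3 CUA (Leu): third position 4-fold.
Codon 4 CGC (Arg): third position 4-fold.
Codon 5 UAC (Tyr): third position 2-fold.
Four-fold degenerate third positions: 2.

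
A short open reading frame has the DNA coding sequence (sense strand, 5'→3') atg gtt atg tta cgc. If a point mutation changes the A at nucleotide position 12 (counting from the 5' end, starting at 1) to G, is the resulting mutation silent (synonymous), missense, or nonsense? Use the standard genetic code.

silent

Position 12 falls in codon 4: TTA → Leu.
After the substitution the codon is TTG → Leu.
Both encode Leu, so the change is synonymous.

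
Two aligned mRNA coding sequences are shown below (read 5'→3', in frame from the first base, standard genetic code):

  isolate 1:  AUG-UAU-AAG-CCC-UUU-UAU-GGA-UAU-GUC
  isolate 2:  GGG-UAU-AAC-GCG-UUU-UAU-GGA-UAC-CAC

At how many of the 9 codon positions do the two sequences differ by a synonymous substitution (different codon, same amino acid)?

1

Codon 1: AUG Met / GGG Gly — nonsynonymous.
Codon 2: UAU Tyr / UAU Tyr — identical.
Codon 3: AAG Lys / AAC Asn — nonsynonymous.
Codon 4: CCC Pro / GCG Ala — nonsynonymous.
Codon 5: UUU Phe / UUU Phe — identical.
Codon 6: UAU Tyr / UAU Tyr — identical.
Codon 7: GGA Gly / GGA Gly — identical.
Codon 8: UAU Tyr / UAC Tyr — synonymous.
Codon 9: GUC Val / CAC His — nonsynonymous.
Synonymous differences: 1.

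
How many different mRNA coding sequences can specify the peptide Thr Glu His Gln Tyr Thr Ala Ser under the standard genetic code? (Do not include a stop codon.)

6144

Thr: 4 codons.
Glu: 2 codons.
His: 2 codons.
Gln: 2 codons.
Tyr: 2 codons.
Thr: 4 codons.
Ala: 4 codons.
Ser: 6 codons.
4 × 2 × 2 × 2 × 2 × 4 × 4 × 6 = 6144.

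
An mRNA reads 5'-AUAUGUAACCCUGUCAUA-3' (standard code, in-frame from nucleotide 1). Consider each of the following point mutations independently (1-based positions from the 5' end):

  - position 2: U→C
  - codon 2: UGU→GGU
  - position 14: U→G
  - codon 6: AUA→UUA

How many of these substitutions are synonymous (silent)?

0

Codon 1: AUA (Ile) → ACA (Thr) — missense.
Codon 2: UGU (Cys) → GGU (Gly) — missense.
Codon 5: GUC (Val) → GGC (Gly) — missense.
Codon 6: AUA (Ile) → UUA (Leu) — missense.
Synonymous: 0 of 4.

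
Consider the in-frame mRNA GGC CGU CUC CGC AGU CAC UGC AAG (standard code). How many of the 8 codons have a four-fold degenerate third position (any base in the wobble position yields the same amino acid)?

Codon 1 GGC (Gly): third position 4-fold.
Codon 2 CGU (Arg): third position 4-fold.
Codon 3 CUC (Leu): third position 4-fold.
Codon 4 CGC (Arg): third position 4-fold.
Codon 5 AGU (Ser): third position 2-fold.
Codon 6 CAC (His): third position 2-fold.
Codon 7 UGC (Cys): third position 2-fold.
Codon 8 AAG (Lys): third position 2-fold.
Four-fold degenerate third positions: 4.

4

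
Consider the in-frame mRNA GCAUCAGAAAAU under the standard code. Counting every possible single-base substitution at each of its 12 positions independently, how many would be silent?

8

Codon 1 (GCA, Ala): 3 synonymous substitutions.
Codon 2 (UCA, Ser): 3 synonymous substitutions.
Codon 3 (GAA, Glu): 1 synonymous substitution.
Codon 4 (AAU, Asn): 1 synonymous substitution.
Total: 3 + 3 + 1 + 1 = 8.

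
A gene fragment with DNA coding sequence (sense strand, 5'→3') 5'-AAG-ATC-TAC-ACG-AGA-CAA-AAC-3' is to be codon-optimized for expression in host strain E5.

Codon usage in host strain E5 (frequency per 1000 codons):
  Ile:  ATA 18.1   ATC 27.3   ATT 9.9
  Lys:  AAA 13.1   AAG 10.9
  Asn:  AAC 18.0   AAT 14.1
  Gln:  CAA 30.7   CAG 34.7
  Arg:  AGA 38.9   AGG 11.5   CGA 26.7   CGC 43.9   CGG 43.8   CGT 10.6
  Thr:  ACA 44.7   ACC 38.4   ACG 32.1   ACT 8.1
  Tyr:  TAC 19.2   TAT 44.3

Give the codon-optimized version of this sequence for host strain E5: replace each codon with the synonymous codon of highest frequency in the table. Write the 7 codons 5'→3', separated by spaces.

AAA ATC TAT ACA CGC CAG AAC

Codon 1 (Lys): best is AAA at 13.1.
Codon 2 (Ile): best is ATC at 27.3.
Codon 3 (Tyr): best is TAT at 44.3.
Codon 4 (Thr): best is ACA at 44.7.
Codon 5 (Arg): best is CGC at 43.9.
Codon 6 (Gln): best is CAG at 34.7.
Codon 7 (Asn): best is AAC at 18.0.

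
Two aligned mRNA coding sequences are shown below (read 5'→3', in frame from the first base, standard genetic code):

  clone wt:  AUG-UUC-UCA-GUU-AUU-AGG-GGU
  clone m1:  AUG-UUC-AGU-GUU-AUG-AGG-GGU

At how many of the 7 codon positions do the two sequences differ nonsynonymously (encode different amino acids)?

1

Codon 1: AUG Met / AUG Met — identical.
Codon 2: UUC Phe / UUC Phe — identical.
Codon 3: UCA Ser / AGU Ser — synonymous.
Codon 4: GUU Val / GUU Val — identical.
Codon 5: AUU Ile / AUG Met — nonsynonymous.
Codon 6: AGG Arg / AGG Arg — identical.
Codon 7: GGU Gly / GGU Gly — identical.
Nonsynonymous differences: 1.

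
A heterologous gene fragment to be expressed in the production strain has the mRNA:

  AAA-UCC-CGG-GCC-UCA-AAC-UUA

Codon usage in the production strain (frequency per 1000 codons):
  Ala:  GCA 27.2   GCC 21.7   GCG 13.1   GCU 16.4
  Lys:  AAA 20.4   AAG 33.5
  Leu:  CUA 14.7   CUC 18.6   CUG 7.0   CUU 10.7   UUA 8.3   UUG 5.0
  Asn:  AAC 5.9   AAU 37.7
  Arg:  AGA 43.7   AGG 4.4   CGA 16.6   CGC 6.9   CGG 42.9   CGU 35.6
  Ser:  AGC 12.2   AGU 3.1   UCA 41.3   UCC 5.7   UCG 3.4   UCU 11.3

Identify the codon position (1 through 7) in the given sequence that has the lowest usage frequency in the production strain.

2

Codon 1 AAA (Lys): 20.4 per 1000.
Codon 2 UCC (Ser): 5.7 per 1000.
Codon 3 CGG (Arg): 42.9 per 1000.
Codon 4 GCC (Ala): 21.7 per 1000.
Codon 5 UCA (Ser): 41.3 per 1000.
Codon 6 AAC (Asn): 5.9 per 1000.
Codon 7 UUA (Leu): 8.3 per 1000.
Lowest frequency is 5.7 at codon 2.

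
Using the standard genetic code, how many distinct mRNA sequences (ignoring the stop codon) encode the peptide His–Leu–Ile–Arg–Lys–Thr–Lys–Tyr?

6912

His: 2 codons.
Leu: 6 codons.
Ile: 3 codons.
Arg: 6 codons.
Lys: 2 codons.
Thr: 4 codons.
Lys: 2 codons.
Tyr: 2 codons.
2 × 6 × 3 × 6 × 2 × 4 × 2 × 2 = 6912.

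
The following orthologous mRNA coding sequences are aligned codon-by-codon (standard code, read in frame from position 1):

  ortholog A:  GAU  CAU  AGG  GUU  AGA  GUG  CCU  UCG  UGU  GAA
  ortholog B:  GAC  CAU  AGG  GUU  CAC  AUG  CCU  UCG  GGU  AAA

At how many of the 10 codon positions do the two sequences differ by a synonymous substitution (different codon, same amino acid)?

1

Codon 1: GAU Asp / GAC Asp — synonymous.
Codon 2: CAU His / CAU His — identical.
Codon 3: AGG Arg / AGG Arg — identical.
Codon 4: GUU Val / GUU Val — identical.
Codon 5: AGA Arg / CAC His — nonsynonymous.
Codon 6: GUG Val / AUG Met — nonsynonymous.
Codon 7: CCU Pro / CCU Pro — identical.
Codon 8: UCG Ser / UCG Ser — identical.
Codon 9: UGU Cys / GGU Gly — nonsynonymous.
Codon 10: GAA Glu / AAA Lys — nonsynonymous.
Synonymous differences: 1.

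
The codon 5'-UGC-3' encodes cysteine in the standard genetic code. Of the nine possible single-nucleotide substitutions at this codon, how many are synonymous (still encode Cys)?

Position 1: none → 0 synonymous.
Position 2: none → 0 synonymous.
Position 3: UGU → 1 synonymous.
Total: 0 + 0 + 1 = 1.

1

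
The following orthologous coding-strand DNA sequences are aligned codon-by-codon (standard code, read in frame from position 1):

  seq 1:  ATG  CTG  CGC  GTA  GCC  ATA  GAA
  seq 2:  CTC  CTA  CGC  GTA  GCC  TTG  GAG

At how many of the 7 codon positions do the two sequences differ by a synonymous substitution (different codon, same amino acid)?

Codon 1: ATG Met / CTC Leu — nonsynonymous.
Codon 2: CTG Leu / CTA Leu — synonymous.
Codon 3: CGC Arg / CGC Arg — identical.
Codon 4: GTA Val / GTA Val — identical.
Codon 5: GCC Ala / GCC Ala — identical.
Codon 6: ATA Ile / TTG Leu — nonsynonymous.
Codon 7: GAA Glu / GAG Glu — synonymous.
Synonymous differences: 2.

2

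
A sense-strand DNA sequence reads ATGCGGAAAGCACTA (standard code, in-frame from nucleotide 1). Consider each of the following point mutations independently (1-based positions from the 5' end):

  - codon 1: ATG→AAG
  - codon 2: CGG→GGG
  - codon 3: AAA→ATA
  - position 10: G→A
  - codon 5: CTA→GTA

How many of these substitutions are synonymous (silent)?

0

Codon 1: ATG (Met) → AAG (Lys) — missense.
Codon 2: CGG (Arg) → GGG (Gly) — missense.
Codon 3: AAA (Lys) → ATA (Ile) — missense.
Codon 4: GCA (Ala) → ACA (Thr) — missense.
Codon 5: CTA (Leu) → GTA (Val) — missense.
Synonymous: 0 of 5.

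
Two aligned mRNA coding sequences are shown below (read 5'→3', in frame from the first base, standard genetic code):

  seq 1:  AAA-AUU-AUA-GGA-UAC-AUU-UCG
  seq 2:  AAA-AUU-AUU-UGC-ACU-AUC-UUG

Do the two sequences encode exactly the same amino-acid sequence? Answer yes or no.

Codon 1: AAA Lys / AAA Lys — identical.
Codon 2: AUU Ile / AUU Ile — identical.
Codon 3: AUA Ile / AUU Ile — synonymous.
Codon 4: GGA Gly / UGC Cys — nonsynonymous.
Codon 5: UAC Tyr / ACU Thr — nonsynonymous.
Codon 6: AUU Ile / AUC Ile — synonymous.
Codon 7: UCG Ser / UUG Leu — nonsynonymous.
Nonsynonymous differences: 3 → different protein.

no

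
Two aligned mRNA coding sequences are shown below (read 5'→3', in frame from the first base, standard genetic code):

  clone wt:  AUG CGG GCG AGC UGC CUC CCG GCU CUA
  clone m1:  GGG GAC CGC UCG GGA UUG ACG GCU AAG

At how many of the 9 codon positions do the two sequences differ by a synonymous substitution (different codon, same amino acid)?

Codon 1: AUG Met / GGG Gly — nonsynonymous.
Codon 2: CGG Arg / GAC Asp — nonsynonymous.
Codon 3: GCG Ala / CGC Arg — nonsynonymous.
Codon 4: AGC Ser / UCG Ser — synonymous.
Codon 5: UGC Cys / GGA Gly — nonsynonymous.
Codon 6: CUC Leu / UUG Leu — synonymous.
Codon 7: CCG Pro / ACG Thr — nonsynonymous.
Codon 8: GCU Ala / GCU Ala — identical.
Codon 9: CUA Leu / AAG Lys — nonsynonymous.
Synonymous differences: 2.

2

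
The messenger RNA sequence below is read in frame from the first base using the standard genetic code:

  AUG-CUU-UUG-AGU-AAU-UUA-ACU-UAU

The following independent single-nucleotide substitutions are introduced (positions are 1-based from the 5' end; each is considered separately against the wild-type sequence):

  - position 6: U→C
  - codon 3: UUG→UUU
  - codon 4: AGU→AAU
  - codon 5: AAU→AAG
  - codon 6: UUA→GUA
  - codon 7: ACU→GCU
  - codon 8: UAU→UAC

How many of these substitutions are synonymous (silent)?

2

Codon 2: CUU (Leu) → CUC (Leu) — synonymous.
Codon 3: UUG (Leu) → UUU (Phe) — missense.
Codon 4: AGU (Ser) → AAU (Asn) — missense.
Codon 5: AAU (Asn) → AAG (Lys) — missense.
Codon 6: UUA (Leu) → GUA (Val) — missense.
Codon 7: ACU (Thr) → GCU (Ala) — missense.
Codon 8: UAU (Tyr) → UAC (Tyr) — synonymous.
Synonymous: 2 of 7.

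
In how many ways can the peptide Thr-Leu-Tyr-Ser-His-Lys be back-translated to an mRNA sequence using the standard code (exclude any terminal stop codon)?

Thr: 4 codons.
Leu: 6 codons.
Tyr: 2 codons.
Ser: 6 codons.
His: 2 codons.
Lys: 2 codons.
4 × 6 × 2 × 6 × 2 × 2 = 1152.

1152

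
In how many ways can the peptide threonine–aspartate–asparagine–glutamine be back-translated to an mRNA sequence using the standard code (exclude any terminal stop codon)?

Thr: 4 codons.
Asp: 2 codons.
Asn: 2 codons.
Gln: 2 codons.
4 × 2 × 2 × 2 = 32.

32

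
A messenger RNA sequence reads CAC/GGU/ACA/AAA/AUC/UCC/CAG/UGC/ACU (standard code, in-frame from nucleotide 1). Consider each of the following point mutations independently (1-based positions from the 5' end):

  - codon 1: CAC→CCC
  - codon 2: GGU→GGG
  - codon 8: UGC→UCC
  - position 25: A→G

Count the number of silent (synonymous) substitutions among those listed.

Codon 1: CAC (His) → CCC (Pro) — missense.
Codon 2: GGU (Gly) → GGG (Gly) — synonymous.
Codon 8: UGC (Cys) → UCC (Ser) — missense.
Codon 9: ACU (Thr) → GCU (Ala) — missense.
Synonymous: 1 of 4.

1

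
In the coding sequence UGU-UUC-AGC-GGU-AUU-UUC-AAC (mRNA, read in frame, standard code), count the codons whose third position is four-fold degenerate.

Codon 1 UGU (Cys): third position 2-fold.
Codon 2 UUC (Phe): third position 2-fold.
Codon 3 AGC (Ser): third position 2-fold.
Codon 4 GGU (Gly): third position 4-fold.
Codon 5 AUU (Ile): third position 3-fold.
Codon 6 UUC (Phe): third position 2-fold.
Codon 7 AAC (Asn): third position 2-fold.
Four-fold degenerate third positions: 1.

1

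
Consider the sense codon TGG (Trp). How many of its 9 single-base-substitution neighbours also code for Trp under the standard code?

0

Position 1: none → 0 synonymous.
Position 2: none → 0 synonymous.
Position 3: none → 0 synonymous.
Total: 0 + 0 + 0 = 0.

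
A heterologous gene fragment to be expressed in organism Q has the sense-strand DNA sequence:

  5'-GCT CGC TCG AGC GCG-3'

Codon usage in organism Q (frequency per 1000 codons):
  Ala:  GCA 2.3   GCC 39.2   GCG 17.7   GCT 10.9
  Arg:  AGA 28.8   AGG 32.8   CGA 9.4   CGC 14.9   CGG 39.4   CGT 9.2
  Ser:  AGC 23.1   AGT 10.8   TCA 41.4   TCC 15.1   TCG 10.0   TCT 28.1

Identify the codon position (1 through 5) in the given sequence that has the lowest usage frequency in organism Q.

Codon 1 GCT (Ala): 10.9 per 1000.
Codon 2 CGC (Arg): 14.9 per 1000.
Codon 3 TCG (Ser): 10.0 per 1000.
Codon 4 AGC (Ser): 23.1 per 1000.
Codon 5 GCG (Ala): 17.7 per 1000.
Lowest frequency is 10.0 at codon 3.

3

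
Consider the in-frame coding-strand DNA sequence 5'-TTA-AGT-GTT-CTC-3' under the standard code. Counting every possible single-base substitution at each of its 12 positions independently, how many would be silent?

9

Codon 1 (TTA, Leu): 2 synonymous substitutions.
Codon 2 (AGT, Ser): 1 synonymous substitution.
Codon 3 (GTT, Val): 3 synonymous substitutions.
Codon 4 (CTC, Leu): 3 synonymous substitutions.
Total: 2 + 1 + 3 + 3 = 9.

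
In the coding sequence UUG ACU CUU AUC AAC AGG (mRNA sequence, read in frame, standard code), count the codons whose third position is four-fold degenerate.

Codon 1 UUG (Leu): third position 2-fold.
Codon 2 ACU (Thr): third position 4-fold.
Codon 3 CUU (Leu): third position 4-fold.
Codon 4 AUC (Ile): third position 3-fold.
Codon 5 AAC (Asn): third position 2-fold.
Codon 6 AGG (Arg): third position 2-fold.
Four-fold degenerate third positions: 2.

2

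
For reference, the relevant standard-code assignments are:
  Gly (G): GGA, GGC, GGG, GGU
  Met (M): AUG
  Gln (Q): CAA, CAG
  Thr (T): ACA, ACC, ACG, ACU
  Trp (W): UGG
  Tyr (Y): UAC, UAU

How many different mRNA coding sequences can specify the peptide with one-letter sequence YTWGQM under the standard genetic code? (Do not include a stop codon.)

Tyr: 2 codons.
Thr: 4 codons.
Trp: 1 codon.
Gly: 4 codons.
Gln: 2 codons.
Met: 1 codon.
2 × 4 × 1 × 4 × 2 × 1 = 64.

64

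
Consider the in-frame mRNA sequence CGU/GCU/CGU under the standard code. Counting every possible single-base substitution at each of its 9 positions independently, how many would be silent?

Codon 1 (CGU, Arg): 3 synonymous substitutions.
Codon 2 (GCU, Ala): 3 synonymous substitutions.
Codon 3 (CGU, Arg): 3 synonymous substitutions.
Total: 3 + 3 + 3 = 9.

9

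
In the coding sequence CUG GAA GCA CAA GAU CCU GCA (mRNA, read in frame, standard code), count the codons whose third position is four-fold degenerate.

4

Codon 1 CUG (Leu): third position 4-fold.
Codon 2 GAA (Glu): third position 2-fold.
Codon 3 GCA (Ala): third position 4-fold.
Codon 4 CAA (Gln): third position 2-fold.
Codon 5 GAU (Asp): third position 2-fold.
Codon 6 CCU (Pro): third position 4-fold.
Codon 7 GCA (Ala): third position 4-fold.
Four-fold degenerate third positions: 4.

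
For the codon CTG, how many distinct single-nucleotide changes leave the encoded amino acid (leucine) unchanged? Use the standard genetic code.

4

Position 1: TTG → 1 synonymous.
Position 2: none → 0 synonymous.
Position 3: CTT, CTC, CTA → 3 synonymous.
Total: 1 + 0 + 3 = 4.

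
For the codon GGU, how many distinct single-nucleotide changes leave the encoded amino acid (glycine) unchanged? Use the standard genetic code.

3

Position 1: none → 0 synonymous.
Position 2: none → 0 synonymous.
Position 3: GGC, GGA, GGG → 3 synonymous.
Total: 0 + 0 + 3 = 3.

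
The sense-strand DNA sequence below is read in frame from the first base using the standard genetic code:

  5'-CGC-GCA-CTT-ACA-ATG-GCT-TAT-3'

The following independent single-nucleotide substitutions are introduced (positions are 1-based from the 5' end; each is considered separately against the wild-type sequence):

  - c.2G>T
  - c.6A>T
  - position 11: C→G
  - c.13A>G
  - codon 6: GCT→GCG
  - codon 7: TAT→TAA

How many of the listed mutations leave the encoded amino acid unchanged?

2

Codon 1: CGC (Arg) → CTC (Leu) — missense.
Codon 2: GCA (Ala) → GCT (Ala) — synonymous.
Codon 4: ACA (Thr) → AGA (Arg) — missense.
Codon 5: ATG (Met) → GTG (Val) — missense.
Codon 6: GCT (Ala) → GCG (Ala) — synonymous.
Codon 7: TAT (Tyr) → TAA (Stop) — nonsense.
Synonymous: 2 of 6.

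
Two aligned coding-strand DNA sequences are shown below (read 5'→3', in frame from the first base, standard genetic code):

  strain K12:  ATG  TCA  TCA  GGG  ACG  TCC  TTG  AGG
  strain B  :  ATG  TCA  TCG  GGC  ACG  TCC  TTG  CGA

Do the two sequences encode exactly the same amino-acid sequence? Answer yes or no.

yes

Codon 1: ATG Met / ATG Met — identical.
Codon 2: TCA Ser / TCA Ser — identical.
Codon 3: TCA Ser / TCG Ser — synonymous.
Codon 4: GGG Gly / GGC Gly — synonymous.
Codon 5: ACG Thr / ACG Thr — identical.
Codon 6: TCC Ser / TCC Ser — identical.
Codon 7: TTG Leu / TTG Leu — identical.
Codon 8: AGG Arg / CGA Arg — synonymous.
Nonsynonymous differences: 0 → same protein.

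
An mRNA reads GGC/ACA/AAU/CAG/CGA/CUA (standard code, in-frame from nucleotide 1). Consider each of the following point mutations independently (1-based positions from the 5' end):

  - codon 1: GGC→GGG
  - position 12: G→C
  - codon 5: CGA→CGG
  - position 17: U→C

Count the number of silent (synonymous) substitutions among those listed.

2

Codon 1: GGC (Gly) → GGG (Gly) — synonymous.
Codon 4: CAG (Gln) → CAC (His) — missense.
Codon 5: CGA (Arg) → CGG (Arg) — synonymous.
Codon 6: CUA (Leu) → CCA (Pro) — missense.
Synonymous: 2 of 4.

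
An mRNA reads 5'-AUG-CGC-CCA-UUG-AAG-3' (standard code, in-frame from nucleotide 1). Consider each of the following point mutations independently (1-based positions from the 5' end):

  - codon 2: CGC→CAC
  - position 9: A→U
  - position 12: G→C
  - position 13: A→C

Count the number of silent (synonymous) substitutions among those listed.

Codon 2: CGC (Arg) → CAC (His) — missense.
Codon 3: CCA (Pro) → CCU (Pro) — synonymous.
Codon 4: UUG (Leu) → UUC (Phe) — missense.
Codon 5: AAG (Lys) → CAG (Gln) — missense.
Synonymous: 1 of 4.

1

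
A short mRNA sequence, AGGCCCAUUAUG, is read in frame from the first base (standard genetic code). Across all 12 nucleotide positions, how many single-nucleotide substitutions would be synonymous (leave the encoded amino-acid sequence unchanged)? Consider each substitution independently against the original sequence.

Codon 1 (AGG, Arg): 2 synonymous substitutions.
Codon 2 (CCC, Pro): 3 synonymous substitutions.
Codon 3 (AUU, Ile): 2 synonymous substitutions.
Codon 4 (AUG, Met): 0 synonymous substitutions.
Total: 2 + 3 + 2 + 0 = 7.

7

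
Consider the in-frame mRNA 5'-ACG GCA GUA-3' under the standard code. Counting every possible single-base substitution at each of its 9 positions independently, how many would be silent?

Codon 1 (ACG, Thr): 3 synonymous substitutions.
Codon 2 (GCA, Ala): 3 synonymous substitutions.
Codon 3 (GUA, Val): 3 synonymous substitutions.
Total: 3 + 3 + 3 = 9.

9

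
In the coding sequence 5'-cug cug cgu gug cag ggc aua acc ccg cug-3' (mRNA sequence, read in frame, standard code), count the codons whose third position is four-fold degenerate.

Codon 1 CUG (Leu): third position 4-fold.
Codon 2 CUG (Leu): third position 4-fold.
Codon 3 CGU (Arg): third position 4-fold.
Codon 4 GUG (Val): third position 4-fold.
Codon 5 CAG (Gln): third position 2-fold.
Codon 6 GGC (Gly): third position 4-fold.
Codon 7 AUA (Ile): third position 3-fold.
Codon 8 ACC (Thr): third position 4-fold.
Codon 9 CCG (Pro): third position 4-fold.
Codon 10 CUG (Leu): third position 4-fold.
Four-fold degenerate third positions: 8.

8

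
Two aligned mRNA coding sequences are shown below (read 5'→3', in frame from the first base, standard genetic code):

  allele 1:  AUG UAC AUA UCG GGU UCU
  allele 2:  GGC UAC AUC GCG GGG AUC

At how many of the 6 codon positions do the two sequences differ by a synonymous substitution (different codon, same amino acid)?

2

Codon 1: AUG Met / GGC Gly — nonsynonymous.
Codon 2: UAC Tyr / UAC Tyr — identical.
Codon 3: AUA Ile / AUC Ile — synonymous.
Codon 4: UCG Ser / GCG Ala — nonsynonymous.
Codon 5: GGU Gly / GGG Gly — synonymous.
Codon 6: UCU Ser / AUC Ile — nonsynonymous.
Synonymous differences: 2.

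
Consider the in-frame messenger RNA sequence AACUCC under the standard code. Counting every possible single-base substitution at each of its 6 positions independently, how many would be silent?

4

Codon 1 (AAC, Asn): 1 synonymous substitution.
Codon 2 (UCC, Ser): 3 synonymous substitutions.
Total: 1 + 3 = 4.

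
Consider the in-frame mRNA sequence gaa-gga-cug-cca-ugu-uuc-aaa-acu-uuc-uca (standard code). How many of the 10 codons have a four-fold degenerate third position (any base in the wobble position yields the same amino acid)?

5

Codon 1 GAA (Glu): third position 2-fold.
Codon 2 GGA (Gly): third position 4-fold.
Codon 3 CUG (Leu): third position 4-fold.
Codon 4 CCA (Pro): third position 4-fold.
Codon 5 UGU (Cys): third position 2-fold.
Codon 6 UUC (Phe): third position 2-fold.
Codon 7 AAA (Lys): third position 2-fold.
Codon 8 ACU (Thr): third position 4-fold.
Codon 9 UUC (Phe): third position 2-fold.
Codon 10 UCA (Ser): third position 4-fold.
Four-fold degenerate third positions: 5.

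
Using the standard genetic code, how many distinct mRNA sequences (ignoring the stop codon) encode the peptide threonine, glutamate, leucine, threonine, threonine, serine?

Thr: 4 codons.
Glu: 2 codons.
Leu: 6 codons.
Thr: 4 codons.
Thr: 4 codons.
Ser: 6 codons.
4 × 2 × 6 × 4 × 4 × 6 = 4608.

4608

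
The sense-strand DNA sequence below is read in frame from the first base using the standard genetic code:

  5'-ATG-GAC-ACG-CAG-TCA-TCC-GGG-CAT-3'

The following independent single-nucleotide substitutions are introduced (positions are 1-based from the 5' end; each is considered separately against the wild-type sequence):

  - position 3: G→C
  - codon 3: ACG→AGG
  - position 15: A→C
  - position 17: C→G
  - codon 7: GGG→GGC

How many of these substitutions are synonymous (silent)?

2

Codon 1: ATG (Met) → ATC (Ile) — missense.
Codon 3: ACG (Thr) → AGG (Arg) — missense.
Codon 5: TCA (Ser) → TCC (Ser) — synonymous.
Codon 6: TCC (Ser) → TGC (Cys) — missense.
Codon 7: GGG (Gly) → GGC (Gly) — synonymous.
Synonymous: 2 of 5.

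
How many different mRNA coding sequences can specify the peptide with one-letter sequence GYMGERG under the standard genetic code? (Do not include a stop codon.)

Gly: 4 codons.
Tyr: 2 codons.
Met: 1 codon.
Gly: 4 codons.
Glu: 2 codons.
Arg: 6 codons.
Gly: 4 codons.
4 × 2 × 1 × 4 × 2 × 6 × 4 = 1536.

1536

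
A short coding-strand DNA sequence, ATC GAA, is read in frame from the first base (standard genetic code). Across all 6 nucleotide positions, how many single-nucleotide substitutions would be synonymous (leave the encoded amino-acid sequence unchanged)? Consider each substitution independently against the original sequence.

3

Codon 1 (ATC, Ile): 2 synonymous substitutions.
Codon 2 (GAA, Glu): 1 synonymous substitution.
Total: 2 + 1 = 3.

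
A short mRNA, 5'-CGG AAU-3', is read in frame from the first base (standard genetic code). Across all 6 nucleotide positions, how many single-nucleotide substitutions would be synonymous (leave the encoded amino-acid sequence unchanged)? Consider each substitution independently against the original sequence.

Codon 1 (CGG, Arg): 4 synonymous substitutions.
Codon 2 (AAU, Asn): 1 synonymous substitution.
Total: 4 + 1 = 5.

5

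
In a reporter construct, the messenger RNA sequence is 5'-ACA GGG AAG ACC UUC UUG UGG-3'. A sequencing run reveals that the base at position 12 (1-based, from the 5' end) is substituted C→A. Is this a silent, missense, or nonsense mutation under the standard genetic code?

Position 12 falls in codon 4: ACC → Thr.
After the substitution the codon is ACA → Thr.
Both encode Thr, so the change is synonymous.

silent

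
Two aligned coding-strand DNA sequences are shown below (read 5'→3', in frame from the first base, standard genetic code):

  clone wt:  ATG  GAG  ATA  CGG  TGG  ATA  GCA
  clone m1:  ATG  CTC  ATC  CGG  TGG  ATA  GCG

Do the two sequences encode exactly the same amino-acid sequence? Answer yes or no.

Codon 1: ATG Met / ATG Met — identical.
Codon 2: GAG Glu / CTC Leu — nonsynonymous.
Codon 3: ATA Ile / ATC Ile — synonymous.
Codon 4: CGG Arg / CGG Arg — identical.
Codon 5: TGG Trp / TGG Trp — identical.
Codon 6: ATA Ile / ATA Ile — identical.
Codon 7: GCA Ala / GCG Ala — synonymous.
Nonsynonymous differences: 1 → different protein.

no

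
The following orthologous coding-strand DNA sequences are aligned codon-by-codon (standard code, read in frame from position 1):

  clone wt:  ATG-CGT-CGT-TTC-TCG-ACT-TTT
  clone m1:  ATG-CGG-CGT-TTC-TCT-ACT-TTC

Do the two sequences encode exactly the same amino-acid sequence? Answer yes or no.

Codon 1: ATG Met / ATG Met — identical.
Codon 2: CGT Arg / CGG Arg — synonymous.
Codon 3: CGT Arg / CGT Arg — identical.
Codon 4: TTC Phe / TTC Phe — identical.
Codon 5: TCG Ser / TCT Ser — synonymous.
Codon 6: ACT Thr / ACT Thr — identical.
Codon 7: TTT Phe / TTC Phe — synonymous.
Nonsynonymous differences: 0 → same protein.

yes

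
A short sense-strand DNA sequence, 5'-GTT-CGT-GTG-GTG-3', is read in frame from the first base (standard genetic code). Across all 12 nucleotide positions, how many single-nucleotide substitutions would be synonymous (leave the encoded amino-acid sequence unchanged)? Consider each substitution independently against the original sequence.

Codon 1 (GTT, Val): 3 synonymous substitutions.
Codon 2 (CGT, Arg): 3 synonymous substitutions.
Codon 3 (GTG, Val): 3 synonymous substitutions.
Codon 4 (GTG, Val): 3 synonymous substitutions.
Total: 3 + 3 + 3 + 3 = 12.

12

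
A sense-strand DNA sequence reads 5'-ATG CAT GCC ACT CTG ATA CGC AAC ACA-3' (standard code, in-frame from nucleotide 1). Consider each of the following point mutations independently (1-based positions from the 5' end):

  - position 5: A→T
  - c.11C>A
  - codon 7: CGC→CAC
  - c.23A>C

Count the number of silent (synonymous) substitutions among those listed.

0

Codon 2: CAT (His) → CTT (Leu) — missense.
Codon 4: ACT (Thr) → AAT (Asn) — missense.
Codon 7: CGC (Arg) → CAC (His) — missense.
Codon 8: AAC (Asn) → ACC (Thr) — missense.
Synonymous: 0 of 4.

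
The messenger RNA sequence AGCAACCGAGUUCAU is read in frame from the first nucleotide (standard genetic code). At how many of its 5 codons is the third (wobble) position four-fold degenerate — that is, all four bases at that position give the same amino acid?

Codon 1 AGC (Ser): third position 2-fold.
Codon 2 AAC (Asn): third position 2-fold.
Codon 3 CGA (Arg): third position 4-fold.
Codon 4 GUU (Val): third position 4-fold.
Codon 5 CAU (His): third position 2-fold.
Four-fold degenerate third positions: 2.

2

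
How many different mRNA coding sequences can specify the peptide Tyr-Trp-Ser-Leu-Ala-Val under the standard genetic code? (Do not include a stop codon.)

1152

Tyr: 2 codons.
Trp: 1 codon.
Ser: 6 codons.
Leu: 6 codons.
Ala: 4 codons.
Val: 4 codons.
2 × 1 × 6 × 6 × 4 × 4 = 1152.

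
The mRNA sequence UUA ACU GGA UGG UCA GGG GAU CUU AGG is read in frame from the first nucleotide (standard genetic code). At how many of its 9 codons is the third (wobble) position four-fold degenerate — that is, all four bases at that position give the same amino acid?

5

Codon 1 UUA (Leu): third position 2-fold.
Codon 2 ACU (Thr): third position 4-fold.
Codon 3 GGA (Gly): third position 4-fold.
Codon 4 UGG (Trp): third position 1-fold.
Codon 5 UCA (Ser): third position 4-fold.
Codon 6 GGG (Gly): third position 4-fold.
Codon 7 GAU (Asp): third position 2-fold.
Codon 8 CUU (Leu): third position 4-fold.
Codon 9 AGG (Arg): third position 2-fold.
Four-fold degenerate third positions: 5.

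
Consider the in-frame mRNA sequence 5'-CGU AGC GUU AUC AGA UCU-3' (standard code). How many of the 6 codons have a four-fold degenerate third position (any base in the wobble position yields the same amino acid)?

3

Codon 1 CGU (Arg): third position 4-fold.
Codon 2 AGC (Ser): third position 2-fold.
Codon 3 GUU (Val): third position 4-fold.
Codon 4 AUC (Ile): third position 3-fold.
Codon 5 AGA (Arg): third position 2-fold.
Codon 6 UCU (Ser): third position 4-fold.
Four-fold degenerate third positions: 3.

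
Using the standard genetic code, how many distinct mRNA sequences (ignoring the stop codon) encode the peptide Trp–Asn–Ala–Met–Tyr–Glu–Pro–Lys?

256

Trp: 1 codon.
Asn: 2 codons.
Ala: 4 codons.
Met: 1 codon.
Tyr: 2 codons.
Glu: 2 codons.
Pro: 4 codons.
Lys: 2 codons.
1 × 2 × 4 × 1 × 2 × 2 × 4 × 2 = 256.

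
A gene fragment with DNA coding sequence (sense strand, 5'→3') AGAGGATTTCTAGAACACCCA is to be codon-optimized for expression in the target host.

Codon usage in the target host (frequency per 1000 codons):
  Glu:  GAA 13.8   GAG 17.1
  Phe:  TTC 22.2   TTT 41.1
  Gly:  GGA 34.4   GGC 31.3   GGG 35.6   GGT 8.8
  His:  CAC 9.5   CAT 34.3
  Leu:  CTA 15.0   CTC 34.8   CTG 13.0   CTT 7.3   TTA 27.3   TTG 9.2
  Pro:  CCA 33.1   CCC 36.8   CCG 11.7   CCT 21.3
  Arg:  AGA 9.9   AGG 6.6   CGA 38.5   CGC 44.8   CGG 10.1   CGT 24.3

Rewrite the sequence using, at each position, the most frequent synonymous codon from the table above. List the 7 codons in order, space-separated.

CGC GGG TTT CTC GAG CAT CCC

Codon 1 (Arg): best is CGC at 44.8.
Codon 2 (Gly): best is GGG at 35.6.
Codon 3 (Phe): best is TTT at 41.1.
Codon 4 (Leu): best is CTC at 34.8.
Codon 5 (Glu): best is GAG at 17.1.
Codon 6 (His): best is CAT at 34.3.
Codon 7 (Pro): best is CCC at 36.8.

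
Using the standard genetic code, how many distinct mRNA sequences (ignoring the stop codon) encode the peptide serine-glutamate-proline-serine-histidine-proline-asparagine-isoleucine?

Ser: 6 codons.
Glu: 2 codons.
Pro: 4 codons.
Ser: 6 codons.
His: 2 codons.
Pro: 4 codons.
Asn: 2 codons.
Ile: 3 codons.
6 × 2 × 4 × 6 × 2 × 4 × 2 × 3 = 13824.

13824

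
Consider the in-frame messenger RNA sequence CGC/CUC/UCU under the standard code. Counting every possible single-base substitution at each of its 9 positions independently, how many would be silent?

9

Codon 1 (CGC, Arg): 3 synonymous substitutions.
Codon 2 (CUC, Leu): 3 synonymous substitutions.
Codon 3 (UCU, Ser): 3 synonymous substitutions.
Total: 3 + 3 + 3 = 9.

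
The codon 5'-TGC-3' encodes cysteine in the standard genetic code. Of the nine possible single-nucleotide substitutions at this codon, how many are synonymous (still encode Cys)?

Position 1: none → 0 synonymous.
Position 2: none → 0 synonymous.
Position 3: TGT → 1 synonymous.
Total: 0 + 0 + 1 = 1.

1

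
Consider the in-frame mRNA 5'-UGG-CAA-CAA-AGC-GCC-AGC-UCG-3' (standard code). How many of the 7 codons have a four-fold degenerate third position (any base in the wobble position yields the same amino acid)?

Codon 1 UGG (Trp): third position 1-fold.
Codon 2 CAA (Gln): third position 2-fold.
Codon 3 CAA (Gln): third position 2-fold.
Codon 4 AGC (Ser): third position 2-fold.
Codon 5 GCC (Ala): third position 4-fold.
Codon 6 AGC (Ser): third position 2-fold.
Codon 7 UCG (Ser): third position 4-fold.
Four-fold degenerate third positions: 2.

2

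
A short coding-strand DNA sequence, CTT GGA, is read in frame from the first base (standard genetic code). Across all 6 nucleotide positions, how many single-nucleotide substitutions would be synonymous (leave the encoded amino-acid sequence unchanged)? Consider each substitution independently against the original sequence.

Codon 1 (CTT, Leu): 3 synonymous substitutions.
Codon 2 (GGA, Gly): 3 synonymous substitutions.
Total: 3 + 3 = 6.

6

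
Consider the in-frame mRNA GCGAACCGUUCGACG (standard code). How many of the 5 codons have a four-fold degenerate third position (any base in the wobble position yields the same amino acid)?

Codon 1 GCG (Ala): third position 4-fold.
Codon 2 AAC (Asn): third position 2-fold.
Codon 3 CGU (Arg): third position 4-fold.
Codon 4 UCG (Ser): third position 4-fold.
Codon 5 ACG (Thr): third position 4-fold.
Four-fold degenerate third positions: 4.

4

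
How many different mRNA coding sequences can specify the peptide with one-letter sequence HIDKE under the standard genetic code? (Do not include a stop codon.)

48

His: 2 codons.
Ile: 3 codons.
Asp: 2 codons.
Lys: 2 codons.
Glu: 2 codons.
2 × 3 × 2 × 2 × 2 = 48.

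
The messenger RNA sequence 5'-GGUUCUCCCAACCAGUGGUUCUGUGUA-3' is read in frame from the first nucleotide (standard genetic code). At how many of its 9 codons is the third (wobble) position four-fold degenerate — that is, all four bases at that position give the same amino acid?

4

Codon 1 GGU (Gly): third position 4-fold.
Codon 2 UCU (Ser): third position 4-fold.
Codon 3 CCC (Pro): third position 4-fold.
Codon 4 AAC (Asn): third position 2-fold.
Codon 5 CAG (Gln): third position 2-fold.
Codon 6 UGG (Trp): third position 1-fold.
Codon 7 UUC (Phe): third position 2-fold.
Codon 8 UGU (Cys): third position 2-fold.
Codon 9 GUA (Val): third position 4-fold.
Four-fold degenerate third positions: 4.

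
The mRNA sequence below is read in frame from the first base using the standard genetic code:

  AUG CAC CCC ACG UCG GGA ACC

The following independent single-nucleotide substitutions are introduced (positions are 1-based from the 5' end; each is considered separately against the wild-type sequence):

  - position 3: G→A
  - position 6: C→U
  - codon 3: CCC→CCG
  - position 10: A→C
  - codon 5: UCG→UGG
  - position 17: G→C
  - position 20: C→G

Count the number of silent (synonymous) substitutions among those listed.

Codon 1: AUG (Met) → AUA (Ile) — missense.
Codon 2: CAC (His) → CAU (His) — synonymous.
Codon 3: CCC (Pro) → CCG (Pro) — synonymous.
Codon 4: ACG (Thr) → CCG (Pro) — missense.
Codon 5: UCG (Ser) → UGG (Trp) — missense.
Codon 6: GGA (Gly) → GCA (Ala) — missense.
Codon 7: ACC (Thr) → AGC (Ser) — missense.
Synonymous: 2 of 7.

2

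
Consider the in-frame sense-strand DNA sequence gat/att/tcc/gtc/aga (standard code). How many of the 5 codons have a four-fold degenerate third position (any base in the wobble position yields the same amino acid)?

Codon 1 GAT (Asp): third position 2-fold.
Codon 2 ATT (Ile): third position 3-fold.
Codon 3 TCC (Ser): third position 4-fold.
Codon 4 GTC (Val): third position 4-fold.
Codon 5 AGA (Arg): third position 2-fold.
Four-fold degenerate third positions: 2.

2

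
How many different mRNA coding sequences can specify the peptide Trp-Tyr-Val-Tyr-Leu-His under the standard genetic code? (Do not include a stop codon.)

Trp: 1 codon.
Tyr: 2 codons.
Val: 4 codons.
Tyr: 2 codons.
Leu: 6 codons.
His: 2 codons.
1 × 2 × 4 × 2 × 6 × 2 = 192.

192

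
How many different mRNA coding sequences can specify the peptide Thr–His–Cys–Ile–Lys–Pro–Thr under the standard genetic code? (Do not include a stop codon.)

Thr: 4 codons.
His: 2 codons.
Cys: 2 codons.
Ile: 3 codons.
Lys: 2 codons.
Pro: 4 codons.
Thr: 4 codons.
4 × 2 × 2 × 3 × 2 × 4 × 4 = 1536.

1536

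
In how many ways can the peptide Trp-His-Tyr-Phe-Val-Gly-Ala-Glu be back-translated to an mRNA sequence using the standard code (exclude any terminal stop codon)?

Trp: 1 codon.
His: 2 codons.
Tyr: 2 codons.
Phe: 2 codons.
Val: 4 codons.
Gly: 4 codons.
Ala: 4 codons.
Glu: 2 codons.
1 × 2 × 2 × 2 × 4 × 4 × 4 × 2 = 1024.

1024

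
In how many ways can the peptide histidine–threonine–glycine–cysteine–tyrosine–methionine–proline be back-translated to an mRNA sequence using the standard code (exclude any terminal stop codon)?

512

His: 2 codons.
Thr: 4 codons.
Gly: 4 codons.
Cys: 2 codons.
Tyr: 2 codons.
Met: 1 codon.
Pro: 4 codons.
2 × 4 × 4 × 2 × 2 × 1 × 4 = 512.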